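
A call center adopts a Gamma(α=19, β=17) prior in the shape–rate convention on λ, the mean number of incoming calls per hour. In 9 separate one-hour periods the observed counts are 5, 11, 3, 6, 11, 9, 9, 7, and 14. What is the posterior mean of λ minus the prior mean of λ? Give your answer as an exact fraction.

Total count: 5 + 11 + 3 + 6 + 11 + 9 + 9 + 7 + 14 = 75.
Total exposure: 9 hours.
The Gamma prior is conjugate for the Poisson rate, so λ | data ~ Gamma(19+75, 17+9) = Gamma(94, 26).
Posterior mean = 94/26 = 47/13; prior mean = 19/17 = 19/17. Difference = 47/13 − 19/17 = 552/221.

552/221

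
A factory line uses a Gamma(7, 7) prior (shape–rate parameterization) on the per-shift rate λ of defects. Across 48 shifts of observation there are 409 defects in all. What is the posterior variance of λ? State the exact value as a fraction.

Total count 409 over total exposure 48 shifts.
Gamma(α, β) with Poisson data over total exposure Σt gives posterior Gamma(α+Σx, β+Σt) = Gamma(416, 55).
Posterior variance = α'/β'² = 416/3025.

416/3025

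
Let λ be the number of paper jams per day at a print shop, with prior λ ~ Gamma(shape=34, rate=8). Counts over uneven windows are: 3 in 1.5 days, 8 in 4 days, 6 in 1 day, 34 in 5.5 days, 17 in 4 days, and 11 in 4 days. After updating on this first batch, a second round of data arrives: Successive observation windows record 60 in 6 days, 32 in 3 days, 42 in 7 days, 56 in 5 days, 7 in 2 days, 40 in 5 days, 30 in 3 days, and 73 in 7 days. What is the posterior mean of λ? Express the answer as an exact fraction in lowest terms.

Total count: 3 + 8 + 6 + 34 + 17 + 11 = 79.
Total exposure: 1.5 + 4 + 1 + 5.5 + 4 + 4 = 20 days.
After the first batch: Gamma(34 + 79, 8 + 20) = Gamma(113, 28).
Total count: 60 + 32 + 42 + 56 + 7 + 40 + 30 + 73 = 340.
Total exposure: 6 + 3 + 7 + 5 + 2 + 5 + 3 + 7 = 38 days.
After the second batch: Gamma(113 + 340, 28 + 38) = Gamma(453, 66).
Posterior mean = α'/β' = 453/66 = 151/22.

151/22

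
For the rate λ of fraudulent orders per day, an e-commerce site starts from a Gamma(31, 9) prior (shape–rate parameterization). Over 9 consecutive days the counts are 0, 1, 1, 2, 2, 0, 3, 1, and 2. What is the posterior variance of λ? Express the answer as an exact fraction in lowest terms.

43/324

Total count: 0 + 1 + 1 + 2 + 2 + 0 + 3 + 1 + 2 = 12.
Total exposure: 9 days.
By Gamma–Poisson conjugacy, the posterior is Gamma(α + Σx, β + Σt) = Gamma(31 + 12, 9 + 9) = Gamma(43, 18).
Posterior variance = α'/β'² = 43/324.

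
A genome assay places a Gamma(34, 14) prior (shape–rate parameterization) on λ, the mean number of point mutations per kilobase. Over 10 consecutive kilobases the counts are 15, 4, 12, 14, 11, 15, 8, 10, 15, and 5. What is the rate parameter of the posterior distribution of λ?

24

Total count: 15 + 4 + 12 + 14 + 11 + 15 + 8 + 10 + 15 + 5 = 109.
Total exposure: 10 kilobases.
Conjugate update: add total count to the shape and total exposure to the rate, giving Gamma(143, 24).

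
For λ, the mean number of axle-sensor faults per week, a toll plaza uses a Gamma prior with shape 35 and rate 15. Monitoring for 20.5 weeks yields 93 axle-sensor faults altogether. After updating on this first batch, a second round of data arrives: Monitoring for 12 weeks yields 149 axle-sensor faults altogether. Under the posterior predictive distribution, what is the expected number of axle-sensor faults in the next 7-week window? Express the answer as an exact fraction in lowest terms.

3878/95

Total count 93 over total exposure 20.5 weeks.
After the first batch: Gamma(35 + 93, 15 + 20.5) = Gamma(128, 71/2).
Total count 149 over total exposure 12 weeks.
After the second batch: Gamma(128 + 149, 71/2 + 12) = Gamma(277, 95/2).
Predictive mean over a 7-week window = T·E[λ|data] = 7·277/(95/2) = 3878/95.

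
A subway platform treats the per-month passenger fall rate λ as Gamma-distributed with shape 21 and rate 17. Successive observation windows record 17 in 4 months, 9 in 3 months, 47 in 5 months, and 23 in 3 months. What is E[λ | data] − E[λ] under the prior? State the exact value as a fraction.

1317/544

Total count: 17 + 9 + 47 + 23 = 96.
Total exposure: 4 + 3 + 5 + 3 = 15 months.
Conjugate update: add total count to the shape and total exposure to the rate, giving Gamma(117, 32).
Posterior mean = 117/32 = 117/32; prior mean = 21/17 = 21/17. Difference = 117/32 − 21/17 = 1317/544.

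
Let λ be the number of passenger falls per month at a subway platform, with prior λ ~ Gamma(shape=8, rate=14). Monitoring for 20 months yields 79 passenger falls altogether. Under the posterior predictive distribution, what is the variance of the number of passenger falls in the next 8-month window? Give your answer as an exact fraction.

7308/289

Total count 79 over total exposure 20 months.
The Gamma prior is conjugate for the Poisson rate, so λ | data ~ Gamma(8+79, 14+20) = Gamma(87, 34).
The posterior predictive for a window of length T is Negative Binomial with variance T·α'·(β'+T)/β'² = 8·87·42/1156 = 7308/289.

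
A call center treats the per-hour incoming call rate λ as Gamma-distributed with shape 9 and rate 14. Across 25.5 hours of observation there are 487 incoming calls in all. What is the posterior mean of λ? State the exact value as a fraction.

992/79

Total count 487 over total exposure 25.5 hours.
Conjugate update: add total count to the shape and total exposure to the rate, giving Gamma(496, 79/2).
Posterior mean = α'/β' = 496/(79/2) = 992/79.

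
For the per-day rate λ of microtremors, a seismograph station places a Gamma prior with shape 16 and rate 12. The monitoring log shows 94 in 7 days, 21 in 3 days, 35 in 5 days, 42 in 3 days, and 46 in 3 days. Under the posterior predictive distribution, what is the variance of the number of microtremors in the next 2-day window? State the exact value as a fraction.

17780/1089

Total count: 94 + 21 + 35 + 42 + 46 = 238.
Total exposure: 7 + 3 + 5 + 3 + 3 = 21 days.
Posterior: α' = 16 + 238 = 254, β' = 12 + 21 = 33.
The posterior predictive for a window of length T is Negative Binomial with variance T·α'·(β'+T)/β'² = 2·254·35/1089 = 17780/1089.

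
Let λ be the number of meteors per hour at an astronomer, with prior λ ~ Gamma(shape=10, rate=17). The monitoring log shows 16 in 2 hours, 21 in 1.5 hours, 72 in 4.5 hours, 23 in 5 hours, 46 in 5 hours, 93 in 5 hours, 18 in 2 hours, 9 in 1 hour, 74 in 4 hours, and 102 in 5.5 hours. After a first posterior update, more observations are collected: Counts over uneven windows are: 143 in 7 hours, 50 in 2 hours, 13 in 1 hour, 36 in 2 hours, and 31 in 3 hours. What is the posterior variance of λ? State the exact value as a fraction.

Total count: 16 + 21 + 72 + 23 + 46 + 93 + 18 + 9 + 74 + 102 = 474.
Total exposure: 2 + 1.5 + 4.5 + 5 + 5 + 5 + 2 + 1 + 4 + 5.5 = 35.5 hours.
After the first batch: Gamma(10 + 474, 17 + 35.5) = Gamma(484, 105/2).
Total count: 143 + 50 + 13 + 36 + 31 = 273.
Total exposure: 7 + 2 + 1 + 2 + 3 = 15 hours.
After the second batch: Gamma(484 + 273, 105/2 + 15) = Gamma(757, 135/2).
Posterior variance = α'/β'² = 757/(18225/4) = 3028/18225.

3028/18225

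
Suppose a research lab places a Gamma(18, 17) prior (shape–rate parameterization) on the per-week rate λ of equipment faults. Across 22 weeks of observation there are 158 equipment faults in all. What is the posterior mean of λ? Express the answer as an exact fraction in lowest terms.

Total count 158 over total exposure 22 weeks.
By Gamma–Poisson conjugacy, the posterior is Gamma(α + Σx, β + Σt) = Gamma(18 + 158, 17 + 22) = Gamma(176, 39).
Posterior mean = α'/β' = 176/39.

176/39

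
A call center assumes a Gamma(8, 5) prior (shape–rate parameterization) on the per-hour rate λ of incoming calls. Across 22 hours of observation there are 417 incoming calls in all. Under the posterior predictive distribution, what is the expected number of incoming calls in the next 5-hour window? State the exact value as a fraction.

Total count 417 over total exposure 22 hours.
By Gamma–Poisson conjugacy, the posterior is Gamma(α + Σx, β + Σt) = Gamma(8 + 417, 5 + 22) = Gamma(425, 27).
Predictive mean over a 5-hour window = T·E[λ|data] = 5·425/27 = 2125/27.

2125/27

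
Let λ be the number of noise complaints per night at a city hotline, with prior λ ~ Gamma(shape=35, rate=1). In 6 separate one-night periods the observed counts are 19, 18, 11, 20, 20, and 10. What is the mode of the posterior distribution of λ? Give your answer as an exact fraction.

132/7

Total count: 19 + 18 + 11 + 20 + 20 + 10 = 98.
Total exposure: 6 nights.
Gamma(α, β) with Poisson data over total exposure Σt gives posterior Gamma(α+Σx, β+Σt) = Gamma(133, 7).
Posterior mode = (α'−1)/β' = 132/7.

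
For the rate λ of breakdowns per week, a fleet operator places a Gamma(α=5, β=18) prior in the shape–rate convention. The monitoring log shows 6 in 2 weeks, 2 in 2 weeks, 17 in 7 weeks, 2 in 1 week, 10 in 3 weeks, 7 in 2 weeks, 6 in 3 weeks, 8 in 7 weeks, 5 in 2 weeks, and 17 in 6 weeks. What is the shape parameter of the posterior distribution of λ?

85

Total count: 6 + 2 + 17 + 2 + 10 + 7 + 6 + 8 + 5 + 17 = 80.
Total exposure: 2 + 2 + 7 + 1 + 3 + 2 + 3 + 7 + 2 + 6 = 35 weeks.
The Gamma prior is conjugate for the Poisson rate, so λ | data ~ Gamma(5+80, 18+35) = Gamma(85, 53).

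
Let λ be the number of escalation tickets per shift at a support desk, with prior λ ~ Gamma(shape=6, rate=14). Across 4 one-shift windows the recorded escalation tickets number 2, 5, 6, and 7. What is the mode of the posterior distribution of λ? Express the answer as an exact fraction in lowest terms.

25/18

Total count: 2 + 5 + 6 + 7 = 20.
Total exposure: 4 shifts.
Conjugate update: add total count to the shape and total exposure to the rate, giving Gamma(26, 18).
Posterior mode = (α'−1)/β' = 25/18.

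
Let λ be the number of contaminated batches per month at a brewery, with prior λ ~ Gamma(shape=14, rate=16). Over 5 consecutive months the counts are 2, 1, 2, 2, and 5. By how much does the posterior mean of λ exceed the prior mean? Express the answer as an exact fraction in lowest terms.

61/168

Total count: 2 + 1 + 2 + 2 + 5 = 12.
Total exposure: 5 months.
By Gamma–Poisson conjugacy, the posterior is Gamma(α + Σx, β + Σt) = Gamma(14 + 12, 16 + 5) = Gamma(26, 21).
Posterior mean = 26/21 = 26/21; prior mean = 14/16 = 7/8. Difference = 26/21 − 7/8 = 61/168.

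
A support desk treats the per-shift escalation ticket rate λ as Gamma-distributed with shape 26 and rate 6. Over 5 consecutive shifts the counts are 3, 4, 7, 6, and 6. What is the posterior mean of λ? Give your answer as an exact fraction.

52/11

Total count: 3 + 4 + 7 + 6 + 6 = 26.
Total exposure: 5 shifts.
The Gamma prior is conjugate for the Poisson rate, so λ | data ~ Gamma(26+26, 6+5) = Gamma(52, 11).
Posterior mean = α'/β' = 52/11.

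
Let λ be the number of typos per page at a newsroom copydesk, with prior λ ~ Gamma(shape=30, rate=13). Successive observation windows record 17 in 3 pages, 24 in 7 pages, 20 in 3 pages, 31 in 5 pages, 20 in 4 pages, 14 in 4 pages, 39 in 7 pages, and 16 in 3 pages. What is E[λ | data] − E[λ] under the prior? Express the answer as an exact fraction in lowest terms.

1273/637

Total count: 17 + 24 + 20 + 31 + 20 + 14 + 39 + 16 = 181.
Total exposure: 3 + 7 + 3 + 5 + 4 + 4 + 7 + 3 = 36 pages.
Gamma(α, β) with Poisson data over total exposure Σt gives posterior Gamma(α+Σx, β+Σt) = Gamma(211, 49).
Posterior mean = 211/49 = 211/49; prior mean = 30/13 = 30/13. Difference = 211/49 − 30/13 = 1273/637.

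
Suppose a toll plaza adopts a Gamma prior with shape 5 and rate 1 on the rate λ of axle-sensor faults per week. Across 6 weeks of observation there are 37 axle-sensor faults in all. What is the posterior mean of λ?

Total count 37 over total exposure 6 weeks.
The Gamma prior is conjugate for the Poisson rate, so λ | data ~ Gamma(5+37, 1+6) = Gamma(42, 7).
Posterior mean = α'/β' = 42/7 = 6.

6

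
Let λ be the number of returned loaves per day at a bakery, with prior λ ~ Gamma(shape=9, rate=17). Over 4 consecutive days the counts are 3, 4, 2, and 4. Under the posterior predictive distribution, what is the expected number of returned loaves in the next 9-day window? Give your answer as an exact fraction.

66/7

Total count: 3 + 4 + 2 + 4 = 13.
Total exposure: 4 days.
Gamma(α, β) with Poisson data over total exposure Σt gives posterior Gamma(α+Σx, β+Σt) = Gamma(22, 21).
Predictive mean over a 9-day window = T·E[λ|data] = 9·22/21 = 66/7.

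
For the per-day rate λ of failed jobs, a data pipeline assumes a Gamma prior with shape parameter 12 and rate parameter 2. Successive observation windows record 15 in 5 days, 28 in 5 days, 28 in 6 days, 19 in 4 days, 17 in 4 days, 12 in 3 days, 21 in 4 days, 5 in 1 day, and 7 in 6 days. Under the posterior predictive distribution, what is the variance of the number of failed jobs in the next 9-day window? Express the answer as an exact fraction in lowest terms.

18081/400

Total count: 15 + 28 + 28 + 19 + 17 + 12 + 21 + 5 + 7 = 152.
Total exposure: 5 + 5 + 6 + 4 + 4 + 3 + 4 + 1 + 6 = 38 days.
Gamma(α, β) with Poisson data over total exposure Σt gives posterior Gamma(α+Σx, β+Σt) = Gamma(164, 40).
The posterior predictive for a window of length T is Negative Binomial with variance T·α'·(β'+T)/β'² = 9·164·49/1600 = 18081/400.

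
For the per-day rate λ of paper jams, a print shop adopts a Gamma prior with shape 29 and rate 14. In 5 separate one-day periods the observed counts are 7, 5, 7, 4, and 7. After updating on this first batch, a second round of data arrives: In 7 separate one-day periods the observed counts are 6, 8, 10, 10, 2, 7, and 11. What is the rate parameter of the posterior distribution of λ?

26

Total count: 7 + 5 + 7 + 4 + 7 = 30.
Total exposure: 5 days.
After the first batch: Gamma(29 + 30, 14 + 5) = Gamma(59, 19).
Total count: 6 + 8 + 10 + 10 + 2 + 7 + 11 = 54.
Total exposure: 7 days.
After the second batch: Gamma(59 + 54, 19 + 7) = Gamma(113, 26).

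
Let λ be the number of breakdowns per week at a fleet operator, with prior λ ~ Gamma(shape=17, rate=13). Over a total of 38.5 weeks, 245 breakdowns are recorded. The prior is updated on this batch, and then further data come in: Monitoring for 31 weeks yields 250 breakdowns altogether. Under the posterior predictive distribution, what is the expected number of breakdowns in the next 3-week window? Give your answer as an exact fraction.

Total count 245 over total exposure 38.5 weeks.
After the first batch: Gamma(17 + 245, 13 + 38.5) = Gamma(262, 103/2).
Total count 250 over total exposure 31 weeks.
After the second batch: Gamma(262 + 250, 103/2 + 31) = Gamma(512, 165/2).
Predictive mean over a 3-week window = T·E[λ|data] = 3·512/(165/2) = 1024/55.

1024/55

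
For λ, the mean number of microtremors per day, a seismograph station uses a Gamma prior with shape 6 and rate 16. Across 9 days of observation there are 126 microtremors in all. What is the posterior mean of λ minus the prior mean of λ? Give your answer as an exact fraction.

981/200

Total count 126 over total exposure 9 days.
Gamma(α, β) with Poisson data over total exposure Σt gives posterior Gamma(α+Σx, β+Σt) = Gamma(132, 25).
Posterior mean = 132/25 = 132/25; prior mean = 6/16 = 3/8. Difference = 132/25 − 3/8 = 981/200.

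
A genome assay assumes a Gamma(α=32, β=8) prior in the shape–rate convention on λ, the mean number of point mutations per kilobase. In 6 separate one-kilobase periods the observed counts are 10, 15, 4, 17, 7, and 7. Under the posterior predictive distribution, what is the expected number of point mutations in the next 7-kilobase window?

46

Total count: 10 + 15 + 4 + 17 + 7 + 7 = 60.
Total exposure: 6 kilobases.
Posterior: α' = 32 + 60 = 92, β' = 8 + 6 = 14.
Predictive mean over a 7-kilobase window = T·E[λ|data] = 7·92/14 = 46.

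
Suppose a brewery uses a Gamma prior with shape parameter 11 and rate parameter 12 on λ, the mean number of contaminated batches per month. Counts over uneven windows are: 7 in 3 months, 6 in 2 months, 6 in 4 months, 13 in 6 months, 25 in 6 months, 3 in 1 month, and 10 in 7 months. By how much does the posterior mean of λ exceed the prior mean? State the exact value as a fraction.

Total count: 7 + 6 + 6 + 13 + 25 + 3 + 10 = 70.
Total exposure: 3 + 2 + 4 + 6 + 6 + 1 + 7 = 29 months.
By Gamma–Poisson conjugacy, the posterior is Gamma(α + Σx, β + Σt) = Gamma(11 + 70, 12 + 29) = Gamma(81, 41).
Posterior mean = 81/41 = 81/41; prior mean = 11/12 = 11/12. Difference = 81/41 − 11/12 = 521/492.

521/492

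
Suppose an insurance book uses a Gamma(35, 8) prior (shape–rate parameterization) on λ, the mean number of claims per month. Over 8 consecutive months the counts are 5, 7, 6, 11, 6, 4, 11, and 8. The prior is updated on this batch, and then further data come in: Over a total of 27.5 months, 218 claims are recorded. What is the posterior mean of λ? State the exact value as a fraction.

Total count: 5 + 7 + 6 + 11 + 6 + 4 + 11 + 8 = 58.
Total exposure: 8 months.
After the first batch: Gamma(35 + 58, 8 + 8) = Gamma(93, 16).
Total count 218 over total exposure 27.5 months.
After the second batch: Gamma(93 + 218, 16 + 27.5) = Gamma(311, 87/2).
Posterior mean = α'/β' = 311/(87/2) = 622/87.

622/87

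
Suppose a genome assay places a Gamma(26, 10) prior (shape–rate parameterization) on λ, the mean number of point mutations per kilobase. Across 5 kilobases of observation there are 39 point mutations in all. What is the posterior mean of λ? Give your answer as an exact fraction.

Total count 39 over total exposure 5 kilobases.
By Gamma–Poisson conjugacy, the posterior is Gamma(α + Σx, β + Σt) = Gamma(26 + 39, 10 + 5) = Gamma(65, 15).
Posterior mean = α'/β' = 65/15 = 13/3.

13/3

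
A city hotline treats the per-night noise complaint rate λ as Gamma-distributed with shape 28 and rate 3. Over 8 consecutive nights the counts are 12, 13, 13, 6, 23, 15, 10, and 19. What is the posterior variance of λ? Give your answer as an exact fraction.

139/121

Total count: 12 + 13 + 13 + 6 + 23 + 15 + 10 + 19 = 111.
Total exposure: 8 nights.
Gamma(α, β) with Poisson data over total exposure Σt gives posterior Gamma(α+Σx, β+Σt) = Gamma(139, 11).
Posterior variance = α'/β'² = 139/121.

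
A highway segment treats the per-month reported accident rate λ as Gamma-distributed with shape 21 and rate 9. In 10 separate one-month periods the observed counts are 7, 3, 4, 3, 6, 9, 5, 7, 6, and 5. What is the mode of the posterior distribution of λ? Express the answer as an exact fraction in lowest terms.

Total count: 7 + 3 + 4 + 3 + 6 + 9 + 5 + 7 + 6 + 5 = 55.
Total exposure: 10 months.
The Gamma prior is conjugate for the Poisson rate, so λ | data ~ Gamma(21+55, 9+10) = Gamma(76, 19).
Posterior mode = (α'−1)/β' = 75/19.

75/19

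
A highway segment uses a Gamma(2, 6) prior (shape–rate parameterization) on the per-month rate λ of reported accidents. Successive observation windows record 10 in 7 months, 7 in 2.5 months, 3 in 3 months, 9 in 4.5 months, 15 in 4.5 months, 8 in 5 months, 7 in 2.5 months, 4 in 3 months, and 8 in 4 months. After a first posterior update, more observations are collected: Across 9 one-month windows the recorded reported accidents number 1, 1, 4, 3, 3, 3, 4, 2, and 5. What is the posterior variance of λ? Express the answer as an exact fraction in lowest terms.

Total count: 10 + 7 + 3 + 9 + 15 + 8 + 7 + 4 + 8 = 71.
Total exposure: 7 + 2.5 + 3 + 4.5 + 4.5 + 5 + 2.5 + 3 + 4 = 36 months.
After the first batch: Gamma(2 + 71, 6 + 36) = Gamma(73, 42).
Total count: 1 + 1 + 4 + 3 + 3 + 3 + 4 + 2 + 5 = 26.
Total exposure: 9 months.
After the second batch: Gamma(73 + 26, 42 + 9) = Gamma(99, 51).
Posterior variance = α'/β'² = 99/2601 = 11/289.

11/289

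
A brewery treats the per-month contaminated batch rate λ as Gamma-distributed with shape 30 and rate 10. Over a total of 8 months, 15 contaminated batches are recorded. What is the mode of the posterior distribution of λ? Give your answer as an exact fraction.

Total count 15 over total exposure 8 months.
Conjugate update: add total count to the shape and total exposure to the rate, giving Gamma(45, 18).
Posterior mode = (α'−1)/β' = 44/18 = 22/9.

22/9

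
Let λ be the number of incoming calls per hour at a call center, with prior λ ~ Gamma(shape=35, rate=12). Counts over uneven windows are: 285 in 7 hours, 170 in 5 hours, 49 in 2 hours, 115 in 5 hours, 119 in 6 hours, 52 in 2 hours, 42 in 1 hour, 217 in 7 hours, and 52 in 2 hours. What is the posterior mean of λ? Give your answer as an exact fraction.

Total count: 285 + 170 + 49 + 115 + 119 + 52 + 42 + 217 + 52 = 1101.
Total exposure: 7 + 5 + 2 + 5 + 6 + 2 + 1 + 7 + 2 = 37 hours.
Gamma(α, β) with Poisson data over total exposure Σt gives posterior Gamma(α+Σx, β+Σt) = Gamma(1136, 49).
Posterior mean = α'/β' = 1136/49.

1136/49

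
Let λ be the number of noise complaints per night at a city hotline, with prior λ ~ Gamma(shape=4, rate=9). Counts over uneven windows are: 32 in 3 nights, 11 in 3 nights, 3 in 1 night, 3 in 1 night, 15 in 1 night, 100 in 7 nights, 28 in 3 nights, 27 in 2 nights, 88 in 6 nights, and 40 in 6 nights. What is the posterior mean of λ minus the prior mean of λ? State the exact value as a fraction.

Total count: 32 + 11 + 3 + 3 + 15 + 100 + 28 + 27 + 88 + 40 = 347.
Total exposure: 3 + 3 + 1 + 1 + 1 + 7 + 3 + 2 + 6 + 6 = 33 nights.
By Gamma–Poisson conjugacy, the posterior is Gamma(α + Σx, β + Σt) = Gamma(4 + 347, 9 + 33) = Gamma(351, 42).
Posterior mean = 351/42 = 117/14; prior mean = 4/9 = 4/9. Difference = 117/14 − 4/9 = 997/126.

997/126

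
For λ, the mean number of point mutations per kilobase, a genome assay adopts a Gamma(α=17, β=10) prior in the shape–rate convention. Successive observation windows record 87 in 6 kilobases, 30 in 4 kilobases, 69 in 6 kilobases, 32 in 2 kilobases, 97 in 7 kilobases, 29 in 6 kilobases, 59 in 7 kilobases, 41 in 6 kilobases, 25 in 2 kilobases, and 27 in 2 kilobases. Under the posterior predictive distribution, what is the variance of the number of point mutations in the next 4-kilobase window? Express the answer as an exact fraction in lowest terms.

31806/841

Total count: 87 + 30 + 69 + 32 + 97 + 29 + 59 + 41 + 25 + 27 = 496.
Total exposure: 6 + 4 + 6 + 2 + 7 + 6 + 7 + 6 + 2 + 2 = 48 kilobases.
Gamma(α, β) with Poisson data over total exposure Σt gives posterior Gamma(α+Σx, β+Σt) = Gamma(513, 58).
The posterior predictive for a window of length T is Negative Binomial with variance T·α'·(β'+T)/β'² = 4·513·62/3364 = 31806/841.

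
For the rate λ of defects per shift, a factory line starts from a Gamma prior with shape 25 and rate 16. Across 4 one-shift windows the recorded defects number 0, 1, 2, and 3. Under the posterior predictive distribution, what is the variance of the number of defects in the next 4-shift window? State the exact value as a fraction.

186/25

Total count: 0 + 1 + 2 + 3 = 6.
Total exposure: 4 shifts.
By Gamma–Poisson conjugacy, the posterior is Gamma(α + Σx, β + Σt) = Gamma(25 + 6, 16 + 4) = Gamma(31, 20).
The posterior predictive for a window of length T is Negative Binomial with variance T·α'·(β'+T)/β'² = 4·31·24/400 = 186/25.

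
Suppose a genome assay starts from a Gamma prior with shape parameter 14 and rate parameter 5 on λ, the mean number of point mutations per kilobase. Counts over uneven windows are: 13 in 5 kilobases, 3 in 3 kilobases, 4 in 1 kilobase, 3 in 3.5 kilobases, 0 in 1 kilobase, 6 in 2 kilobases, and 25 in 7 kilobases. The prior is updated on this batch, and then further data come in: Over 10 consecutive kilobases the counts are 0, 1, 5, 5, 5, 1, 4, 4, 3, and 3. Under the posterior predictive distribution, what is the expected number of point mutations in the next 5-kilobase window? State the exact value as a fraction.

66/5

Total count: 13 + 3 + 4 + 3 + 0 + 6 + 25 = 54.
Total exposure: 5 + 3 + 1 + 3.5 + 1 + 2 + 7 = 22.5 kilobases.
After the first batch: Gamma(14 + 54, 5 + 22.5) = Gamma(68, 55/2).
Total count: 0 + 1 + 5 + 5 + 5 + 1 + 4 + 4 + 3 + 3 = 31.
Total exposure: 10 kilobases.
After the second batch: Gamma(68 + 31, 55/2 + 10) = Gamma(99, 75/2).
Predictive mean over a 5-kilobase window = T·E[λ|data] = 5·99/(75/2) = 66/5.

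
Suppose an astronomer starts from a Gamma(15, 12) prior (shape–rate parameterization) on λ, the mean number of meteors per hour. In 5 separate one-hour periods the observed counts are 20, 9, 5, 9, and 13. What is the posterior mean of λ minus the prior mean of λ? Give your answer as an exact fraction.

199/68

Total count: 20 + 9 + 5 + 9 + 13 = 56.
Total exposure: 5 hours.
Gamma(α, β) with Poisson data over total exposure Σt gives posterior Gamma(α+Σx, β+Σt) = Gamma(71, 17).
Posterior mean = 71/17 = 71/17; prior mean = 15/12 = 5/4. Difference = 71/17 − 5/4 = 199/68.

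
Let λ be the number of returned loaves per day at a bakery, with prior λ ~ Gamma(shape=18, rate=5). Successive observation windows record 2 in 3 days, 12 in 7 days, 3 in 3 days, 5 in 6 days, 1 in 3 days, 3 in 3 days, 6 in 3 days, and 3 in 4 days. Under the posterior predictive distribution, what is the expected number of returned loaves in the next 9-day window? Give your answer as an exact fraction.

477/37

Total count: 2 + 12 + 3 + 5 + 1 + 3 + 6 + 3 = 35.
Total exposure: 3 + 7 + 3 + 6 + 3 + 3 + 3 + 4 = 32 days.
The Gamma prior is conjugate for the Poisson rate, so λ | data ~ Gamma(18+35, 5+32) = Gamma(53, 37).
Predictive mean over a 9-day window = T·E[λ|data] = 9·53/37 = 477/37.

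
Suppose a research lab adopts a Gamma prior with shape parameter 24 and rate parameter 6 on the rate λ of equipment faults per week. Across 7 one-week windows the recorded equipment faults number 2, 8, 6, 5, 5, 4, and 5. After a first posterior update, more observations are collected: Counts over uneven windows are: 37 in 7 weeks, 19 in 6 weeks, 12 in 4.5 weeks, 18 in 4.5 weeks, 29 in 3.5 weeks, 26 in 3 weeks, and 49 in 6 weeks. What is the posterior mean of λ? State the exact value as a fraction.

Total count: 2 + 8 + 6 + 5 + 5 + 4 + 5 = 35.
Total exposure: 7 weeks.
After the first batch: Gamma(24 + 35, 6 + 7) = Gamma(59, 13).
Total count: 37 + 19 + 12 + 18 + 29 + 26 + 49 = 190.
Total exposure: 7 + 6 + 4.5 + 4.5 + 3.5 + 3 + 6 = 34.5 weeks.
After the second batch: Gamma(59 + 190, 13 + 34.5) = Gamma(249, 95/2).
Posterior mean = α'/β' = 249/(95/2) = 498/95.

498/95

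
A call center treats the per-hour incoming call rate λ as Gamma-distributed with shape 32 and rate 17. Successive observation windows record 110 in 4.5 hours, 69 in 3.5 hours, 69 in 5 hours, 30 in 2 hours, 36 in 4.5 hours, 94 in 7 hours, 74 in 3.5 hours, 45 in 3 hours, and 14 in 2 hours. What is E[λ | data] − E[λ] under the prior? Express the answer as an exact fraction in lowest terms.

8077/884

Total count: 110 + 69 + 69 + 30 + 36 + 94 + 74 + 45 + 14 = 541.
Total exposure: 4.5 + 3.5 + 5 + 2 + 4.5 + 7 + 3.5 + 3 + 2 = 35 hours.
By Gamma–Poisson conjugacy, the posterior is Gamma(α + Σx, β + Σt) = Gamma(32 + 541, 17 + 35) = Gamma(573, 52).
Posterior mean = 573/52 = 573/52; prior mean = 32/17 = 32/17. Difference = 573/52 − 32/17 = 8077/884.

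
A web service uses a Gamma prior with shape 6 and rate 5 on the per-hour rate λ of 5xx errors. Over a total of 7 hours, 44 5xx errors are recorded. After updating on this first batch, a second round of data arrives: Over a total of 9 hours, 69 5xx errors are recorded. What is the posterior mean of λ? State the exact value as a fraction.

Total count 44 over total exposure 7 hours.
After the first batch: Gamma(6 + 44, 5 + 7) = Gamma(50, 12).
Total count 69 over total exposure 9 hours.
After the second batch: Gamma(50 + 69, 12 + 9) = Gamma(119, 21).
Posterior mean = α'/β' = 119/21 = 17/3.

17/3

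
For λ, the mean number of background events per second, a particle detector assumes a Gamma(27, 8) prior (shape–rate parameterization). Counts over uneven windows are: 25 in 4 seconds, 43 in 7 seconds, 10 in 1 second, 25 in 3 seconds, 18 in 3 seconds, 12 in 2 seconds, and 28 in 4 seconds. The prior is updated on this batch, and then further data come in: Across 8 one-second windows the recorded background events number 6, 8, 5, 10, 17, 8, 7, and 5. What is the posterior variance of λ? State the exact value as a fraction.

Total count: 25 + 43 + 10 + 25 + 18 + 12 + 28 = 161.
Total exposure: 4 + 7 + 1 + 3 + 3 + 2 + 4 = 24 seconds.
After the first batch: Gamma(27 + 161, 8 + 24) = Gamma(188, 32).
Total count: 6 + 8 + 5 + 10 + 17 + 8 + 7 + 5 = 66.
Total exposure: 8 seconds.
After the second batch: Gamma(188 + 66, 32 + 8) = Gamma(254, 40).
Posterior variance = α'/β'² = 254/1600 = 127/800.

127/800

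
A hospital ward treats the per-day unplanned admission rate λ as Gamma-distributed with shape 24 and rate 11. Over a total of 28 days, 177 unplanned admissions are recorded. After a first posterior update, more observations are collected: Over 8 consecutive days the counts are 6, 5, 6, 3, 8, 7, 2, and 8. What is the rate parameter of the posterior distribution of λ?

Total count 177 over total exposure 28 days.
After the first batch: Gamma(24 + 177, 11 + 28) = Gamma(201, 39).
Total count: 6 + 5 + 6 + 3 + 8 + 7 + 2 + 8 = 45.
Total exposure: 8 days.
After the second batch: Gamma(201 + 45, 39 + 8) = Gamma(246, 47).

47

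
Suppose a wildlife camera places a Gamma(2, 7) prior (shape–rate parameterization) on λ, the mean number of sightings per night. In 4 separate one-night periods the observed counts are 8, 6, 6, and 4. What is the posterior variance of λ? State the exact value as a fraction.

26/121

Total count: 8 + 6 + 6 + 4 = 24.
Total exposure: 4 nights.
Gamma(α, β) with Poisson data over total exposure Σt gives posterior Gamma(α+Σx, β+Σt) = Gamma(26, 11).
Posterior variance = α'/β'² = 26/121.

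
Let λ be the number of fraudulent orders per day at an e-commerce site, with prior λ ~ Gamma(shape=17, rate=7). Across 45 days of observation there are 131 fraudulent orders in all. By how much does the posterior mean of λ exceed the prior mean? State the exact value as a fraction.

38/91

Total count 131 over total exposure 45 days.
The Gamma prior is conjugate for the Poisson rate, so λ | data ~ Gamma(17+131, 7+45) = Gamma(148, 52).
Posterior mean = 148/52 = 37/13; prior mean = 17/7 = 17/7. Difference = 37/13 − 17/7 = 38/91.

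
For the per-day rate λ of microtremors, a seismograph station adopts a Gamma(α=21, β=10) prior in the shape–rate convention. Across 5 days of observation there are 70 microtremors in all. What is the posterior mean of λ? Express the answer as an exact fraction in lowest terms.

Total count 70 over total exposure 5 days.
The Gamma prior is conjugate for the Poisson rate, so λ | data ~ Gamma(21+70, 10+5) = Gamma(91, 15).
Posterior mean = α'/β' = 91/15.

91/15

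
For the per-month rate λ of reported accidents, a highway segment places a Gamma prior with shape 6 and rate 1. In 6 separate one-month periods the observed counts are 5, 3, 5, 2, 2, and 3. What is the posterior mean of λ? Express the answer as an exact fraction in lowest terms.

26/7

Total count: 5 + 3 + 5 + 2 + 2 + 3 = 20.
Total exposure: 6 months.
The Gamma prior is conjugate for the Poisson rate, so λ | data ~ Gamma(6+20, 1+6) = Gamma(26, 7).
Posterior mean = α'/β' = 26/7.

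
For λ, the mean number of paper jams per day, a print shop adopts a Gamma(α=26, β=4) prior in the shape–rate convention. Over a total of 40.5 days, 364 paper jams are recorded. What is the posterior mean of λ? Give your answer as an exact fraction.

780/89

Total count 364 over total exposure 40.5 days.
By Gamma–Poisson conjugacy, the posterior is Gamma(α + Σx, β + Σt) = Gamma(26 + 364, 4 + 40.5) = Gamma(390, 89/2).
Posterior mean = α'/β' = 390/(89/2) = 780/89.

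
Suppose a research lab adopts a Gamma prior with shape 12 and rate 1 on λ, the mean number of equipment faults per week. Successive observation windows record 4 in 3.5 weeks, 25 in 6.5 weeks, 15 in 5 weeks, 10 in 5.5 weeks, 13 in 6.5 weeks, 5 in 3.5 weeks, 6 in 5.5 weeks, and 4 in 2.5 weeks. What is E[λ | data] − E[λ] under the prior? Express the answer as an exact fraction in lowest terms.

-760/79

Total count: 4 + 25 + 15 + 10 + 13 + 5 + 6 + 4 = 82.
Total exposure: 3.5 + 6.5 + 5 + 5.5 + 6.5 + 3.5 + 5.5 + 2.5 = 38.5 weeks.
By Gamma–Poisson conjugacy, the posterior is Gamma(α + Σx, β + Σt) = Gamma(12 + 82, 1 + 38.5) = Gamma(94, 79/2).
Posterior mean = 94/(79/2) = 188/79; prior mean = 12/1 = 12. Difference = 188/79 − 12 = -760/79.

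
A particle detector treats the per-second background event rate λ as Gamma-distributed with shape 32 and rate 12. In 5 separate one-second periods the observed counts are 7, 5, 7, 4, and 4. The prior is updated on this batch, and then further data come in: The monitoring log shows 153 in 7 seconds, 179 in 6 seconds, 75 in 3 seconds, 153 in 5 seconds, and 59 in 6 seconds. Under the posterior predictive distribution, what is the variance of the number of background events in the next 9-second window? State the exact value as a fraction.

Total count: 7 + 5 + 7 + 4 + 4 = 27.
Total exposure: 5 seconds.
After the first batch: Gamma(32 + 27, 12 + 5) = Gamma(59, 17).
Total count: 153 + 179 + 75 + 153 + 59 = 619.
Total exposure: 7 + 6 + 3 + 5 + 6 = 27 seconds.
After the second batch: Gamma(59 + 619, 17 + 27) = Gamma(678, 44).
The posterior predictive for a window of length T is Negative Binomial with variance T·α'·(β'+T)/β'² = 9·678·53/1936 = 161703/968.

161703/968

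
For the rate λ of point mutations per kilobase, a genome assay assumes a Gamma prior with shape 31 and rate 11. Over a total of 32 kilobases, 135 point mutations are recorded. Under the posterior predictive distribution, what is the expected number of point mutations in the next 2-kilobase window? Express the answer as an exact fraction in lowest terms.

Total count 135 over total exposure 32 kilobases.
Gamma(α, β) with Poisson data over total exposure Σt gives posterior Gamma(α+Σx, β+Σt) = Gamma(166, 43).
Predictive mean over a 2-kilobase window = T·E[λ|data] = 2·166/43 = 332/43.

332/43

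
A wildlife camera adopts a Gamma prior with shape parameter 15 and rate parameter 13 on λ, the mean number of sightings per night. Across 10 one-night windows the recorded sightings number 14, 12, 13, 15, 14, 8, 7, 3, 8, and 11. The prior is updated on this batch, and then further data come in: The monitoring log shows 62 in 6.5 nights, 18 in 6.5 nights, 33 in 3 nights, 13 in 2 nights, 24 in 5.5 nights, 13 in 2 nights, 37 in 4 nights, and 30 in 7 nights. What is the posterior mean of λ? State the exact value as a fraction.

Total count: 14 + 12 + 13 + 15 + 14 + 8 + 7 + 3 + 8 + 11 = 105.
Total exposure: 10 nights.
After the first batch: Gamma(15 + 105, 13 + 10) = Gamma(120, 23).
Total count: 62 + 18 + 33 + 13 + 24 + 13 + 37 + 30 = 230.
Total exposure: 6.5 + 6.5 + 3 + 2 + 5.5 + 2 + 4 + 7 = 36.5 nights.
After the second batch: Gamma(120 + 230, 23 + 36.5) = Gamma(350, 119/2).
Posterior mean = α'/β' = 350/(119/2) = 100/17.

100/17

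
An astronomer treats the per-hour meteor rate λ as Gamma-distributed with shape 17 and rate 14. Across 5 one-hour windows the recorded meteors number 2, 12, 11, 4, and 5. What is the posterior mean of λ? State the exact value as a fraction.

Total count: 2 + 12 + 11 + 4 + 5 = 34.
Total exposure: 5 hours.
Gamma(α, β) with Poisson data over total exposure Σt gives posterior Gamma(α+Σx, β+Σt) = Gamma(51, 19).
Posterior mean = α'/β' = 51/19.

51/19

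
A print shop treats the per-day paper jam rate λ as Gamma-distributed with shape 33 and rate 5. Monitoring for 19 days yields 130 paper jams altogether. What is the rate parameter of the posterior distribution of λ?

24

Total count 130 over total exposure 19 days.
Posterior: α' = 33 + 130 = 163, β' = 5 + 19 = 24.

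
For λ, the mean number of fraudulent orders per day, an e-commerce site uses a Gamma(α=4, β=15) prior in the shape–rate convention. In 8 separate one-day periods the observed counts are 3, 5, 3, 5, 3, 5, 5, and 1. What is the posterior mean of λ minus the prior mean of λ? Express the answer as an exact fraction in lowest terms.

Total count: 3 + 5 + 3 + 5 + 3 + 5 + 5 + 1 = 30.
Total exposure: 8 days.
Posterior: α' = 4 + 30 = 34, β' = 15 + 8 = 23.
Posterior mean = 34/23 = 34/23; prior mean = 4/15 = 4/15. Difference = 34/23 − 4/15 = 418/345.

418/345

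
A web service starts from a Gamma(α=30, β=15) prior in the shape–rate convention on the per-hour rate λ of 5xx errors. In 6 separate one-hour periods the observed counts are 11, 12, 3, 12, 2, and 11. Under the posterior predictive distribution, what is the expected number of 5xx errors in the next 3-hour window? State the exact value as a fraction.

81/7

Total count: 11 + 12 + 3 + 12 + 2 + 11 = 51.
Total exposure: 6 hours.
Conjugate update: add total count to the shape and total exposure to the rate, giving Gamma(81, 21).
Predictive mean over a 3-hour window = T·E[λ|data] = 3·81/21 = 81/7.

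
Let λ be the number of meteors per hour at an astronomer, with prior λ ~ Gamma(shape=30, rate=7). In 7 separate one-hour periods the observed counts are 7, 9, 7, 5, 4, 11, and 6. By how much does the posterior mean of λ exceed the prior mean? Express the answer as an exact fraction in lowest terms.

Total count: 7 + 9 + 7 + 5 + 4 + 11 + 6 = 49.
Total exposure: 7 hours.
The Gamma prior is conjugate for the Poisson rate, so λ | data ~ Gamma(30+49, 7+7) = Gamma(79, 14).
Posterior mean = 79/14 = 79/14; prior mean = 30/7 = 30/7. Difference = 79/14 − 30/7 = 19/14.

19/14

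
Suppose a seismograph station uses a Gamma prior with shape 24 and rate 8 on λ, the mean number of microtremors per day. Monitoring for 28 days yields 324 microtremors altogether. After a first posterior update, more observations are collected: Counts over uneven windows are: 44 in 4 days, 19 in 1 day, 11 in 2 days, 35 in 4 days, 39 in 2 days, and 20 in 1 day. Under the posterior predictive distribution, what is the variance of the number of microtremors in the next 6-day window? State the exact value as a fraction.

43344/625

Total count 324 over total exposure 28 days.
After the first batch: Gamma(24 + 324, 8 + 28) = Gamma(348, 36).
Total count: 44 + 19 + 11 + 35 + 39 + 20 = 168.
Total exposure: 4 + 1 + 2 + 4 + 2 + 1 = 14 days.
After the second batch: Gamma(348 + 168, 36 + 14) = Gamma(516, 50).
The posterior predictive for a window of length T is Negative Binomial with variance T·α'·(β'+T)/β'² = 6·516·56/2500 = 43344/625.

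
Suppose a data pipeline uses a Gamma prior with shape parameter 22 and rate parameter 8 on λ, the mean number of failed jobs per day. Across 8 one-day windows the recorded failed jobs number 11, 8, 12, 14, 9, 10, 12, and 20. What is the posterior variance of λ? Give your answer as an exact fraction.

Total count: 11 + 8 + 12 + 14 + 9 + 10 + 12 + 20 = 96.
Total exposure: 8 days.
Gamma(α, β) with Poisson data over total exposure Σt gives posterior Gamma(α+Σx, β+Σt) = Gamma(118, 16).
Posterior variance = α'/β'² = 118/256 = 59/128.

59/128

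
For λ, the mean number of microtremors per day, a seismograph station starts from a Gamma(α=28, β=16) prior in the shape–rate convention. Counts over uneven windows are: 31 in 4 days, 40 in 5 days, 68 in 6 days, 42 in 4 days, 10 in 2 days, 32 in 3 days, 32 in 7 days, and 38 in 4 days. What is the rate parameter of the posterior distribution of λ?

51

Total count: 31 + 40 + 68 + 42 + 10 + 32 + 32 + 38 = 293.
Total exposure: 4 + 5 + 6 + 4 + 2 + 3 + 7 + 4 = 35 days.
Conjugate update: add total count to the shape and total exposure to the rate, giving Gamma(321, 51).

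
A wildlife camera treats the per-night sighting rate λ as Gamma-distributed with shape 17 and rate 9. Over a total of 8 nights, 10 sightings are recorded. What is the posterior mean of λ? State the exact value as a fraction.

27/17

Total count 10 over total exposure 8 nights.
Conjugate update: add total count to the shape and total exposure to the rate, giving Gamma(27, 17).
Posterior mean = α'/β' = 27/17.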